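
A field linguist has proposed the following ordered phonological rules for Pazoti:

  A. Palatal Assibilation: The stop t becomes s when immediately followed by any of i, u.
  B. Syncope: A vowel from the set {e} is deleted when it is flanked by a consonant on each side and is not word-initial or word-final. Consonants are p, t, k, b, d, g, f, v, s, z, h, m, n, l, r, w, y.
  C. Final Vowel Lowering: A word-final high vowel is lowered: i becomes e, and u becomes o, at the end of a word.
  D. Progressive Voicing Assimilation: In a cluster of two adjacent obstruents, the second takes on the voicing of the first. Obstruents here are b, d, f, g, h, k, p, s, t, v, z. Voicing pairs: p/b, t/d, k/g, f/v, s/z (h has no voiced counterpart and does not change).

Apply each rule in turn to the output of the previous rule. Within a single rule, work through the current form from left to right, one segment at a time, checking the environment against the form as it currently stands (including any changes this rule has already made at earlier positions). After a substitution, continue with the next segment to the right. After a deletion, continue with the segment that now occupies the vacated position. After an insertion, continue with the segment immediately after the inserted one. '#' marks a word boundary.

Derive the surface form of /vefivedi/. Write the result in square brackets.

[vvivde]

A Palatal Assibilation: no change — [vefivedi]
B Syncope: [vefivedi] → [vfivdi]
C Final Vowel Lowering: [vfivdi] → [vfivde]
D Progressive Voicing Assimilation: [vfivde] → [vvivde]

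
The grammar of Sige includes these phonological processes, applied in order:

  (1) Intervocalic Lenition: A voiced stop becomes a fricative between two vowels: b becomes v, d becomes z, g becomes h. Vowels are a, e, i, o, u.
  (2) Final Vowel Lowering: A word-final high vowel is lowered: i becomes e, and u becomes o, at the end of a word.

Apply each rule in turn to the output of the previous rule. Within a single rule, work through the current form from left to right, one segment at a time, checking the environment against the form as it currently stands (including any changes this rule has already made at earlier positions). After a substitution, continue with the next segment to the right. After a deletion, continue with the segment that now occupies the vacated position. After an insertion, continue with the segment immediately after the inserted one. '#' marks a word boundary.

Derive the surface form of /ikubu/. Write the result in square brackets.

[ikuvo]

(1) Intervocalic Lenition: [ikubu] → [ikuvu]
(2) Final Vowel Lowering: [ikuvu] → [ikuvo]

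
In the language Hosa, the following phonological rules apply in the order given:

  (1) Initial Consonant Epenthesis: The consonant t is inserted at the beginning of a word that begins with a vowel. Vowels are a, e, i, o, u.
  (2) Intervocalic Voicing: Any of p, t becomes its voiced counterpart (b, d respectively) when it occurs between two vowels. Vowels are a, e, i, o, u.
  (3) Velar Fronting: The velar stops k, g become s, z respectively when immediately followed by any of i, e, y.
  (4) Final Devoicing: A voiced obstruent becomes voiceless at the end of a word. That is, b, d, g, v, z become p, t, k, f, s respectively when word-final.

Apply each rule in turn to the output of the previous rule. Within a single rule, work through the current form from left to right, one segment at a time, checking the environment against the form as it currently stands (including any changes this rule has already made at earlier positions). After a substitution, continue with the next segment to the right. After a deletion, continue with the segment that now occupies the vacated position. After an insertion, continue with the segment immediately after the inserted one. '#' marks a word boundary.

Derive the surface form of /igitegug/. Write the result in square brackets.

(1) Initial Consonant Epenthesis: [igitegug] → [tigitegug]
(2) Intervocalic Voicing: [tigitegug] → [tigidegug]
(3) Velar Fronting: [tigidegug] → [tizidegug]
(4) Final Devoicing: [tizidegug] → [tizideguk]

[tizideguk]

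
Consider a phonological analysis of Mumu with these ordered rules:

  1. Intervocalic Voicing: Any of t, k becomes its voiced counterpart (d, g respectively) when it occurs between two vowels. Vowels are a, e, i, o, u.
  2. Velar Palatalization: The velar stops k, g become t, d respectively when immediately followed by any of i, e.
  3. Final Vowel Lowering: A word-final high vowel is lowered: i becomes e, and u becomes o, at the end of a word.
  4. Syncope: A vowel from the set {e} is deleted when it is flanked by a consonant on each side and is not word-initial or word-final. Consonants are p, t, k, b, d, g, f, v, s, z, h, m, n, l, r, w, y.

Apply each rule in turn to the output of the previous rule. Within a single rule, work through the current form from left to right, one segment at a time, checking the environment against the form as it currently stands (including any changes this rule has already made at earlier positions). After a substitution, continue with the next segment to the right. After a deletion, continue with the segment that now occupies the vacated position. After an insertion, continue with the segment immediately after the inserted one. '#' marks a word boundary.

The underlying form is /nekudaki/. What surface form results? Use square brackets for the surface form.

1 Intervocalic Voicing: [nekudaki] → [negudagi]
2 Velar Palatalization: [negudagi] → [negudadi]
3 Final Vowel Lowering: [negudadi] → [negudade]
4 Syncope: [negudade] → [ngudade]

[ngudade]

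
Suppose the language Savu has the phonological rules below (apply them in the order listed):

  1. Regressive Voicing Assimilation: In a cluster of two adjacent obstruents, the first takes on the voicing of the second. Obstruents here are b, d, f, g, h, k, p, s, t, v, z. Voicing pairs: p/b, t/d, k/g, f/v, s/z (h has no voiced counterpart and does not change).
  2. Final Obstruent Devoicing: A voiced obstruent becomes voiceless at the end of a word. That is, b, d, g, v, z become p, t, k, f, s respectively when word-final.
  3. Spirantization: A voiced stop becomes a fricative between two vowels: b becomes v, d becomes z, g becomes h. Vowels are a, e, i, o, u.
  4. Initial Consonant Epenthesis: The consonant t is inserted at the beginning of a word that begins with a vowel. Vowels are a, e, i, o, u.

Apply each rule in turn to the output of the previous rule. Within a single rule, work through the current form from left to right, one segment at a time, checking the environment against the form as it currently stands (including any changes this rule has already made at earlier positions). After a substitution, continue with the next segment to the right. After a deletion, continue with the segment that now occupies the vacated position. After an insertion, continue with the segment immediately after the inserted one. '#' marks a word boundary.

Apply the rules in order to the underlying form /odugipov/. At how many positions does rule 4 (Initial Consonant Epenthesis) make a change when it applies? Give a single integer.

1

1 Regressive Voicing Assimilation: no change — [odugipov]
2 Final Obstruent Devoicing: [odugipov] → [odugipof]
3 Spirantization: [odugipof] → [ozuhipof]
4 Initial Consonant Epenthesis: [ozuhipof] → [tozuhipof]
Rule 4 changed 1 position(s).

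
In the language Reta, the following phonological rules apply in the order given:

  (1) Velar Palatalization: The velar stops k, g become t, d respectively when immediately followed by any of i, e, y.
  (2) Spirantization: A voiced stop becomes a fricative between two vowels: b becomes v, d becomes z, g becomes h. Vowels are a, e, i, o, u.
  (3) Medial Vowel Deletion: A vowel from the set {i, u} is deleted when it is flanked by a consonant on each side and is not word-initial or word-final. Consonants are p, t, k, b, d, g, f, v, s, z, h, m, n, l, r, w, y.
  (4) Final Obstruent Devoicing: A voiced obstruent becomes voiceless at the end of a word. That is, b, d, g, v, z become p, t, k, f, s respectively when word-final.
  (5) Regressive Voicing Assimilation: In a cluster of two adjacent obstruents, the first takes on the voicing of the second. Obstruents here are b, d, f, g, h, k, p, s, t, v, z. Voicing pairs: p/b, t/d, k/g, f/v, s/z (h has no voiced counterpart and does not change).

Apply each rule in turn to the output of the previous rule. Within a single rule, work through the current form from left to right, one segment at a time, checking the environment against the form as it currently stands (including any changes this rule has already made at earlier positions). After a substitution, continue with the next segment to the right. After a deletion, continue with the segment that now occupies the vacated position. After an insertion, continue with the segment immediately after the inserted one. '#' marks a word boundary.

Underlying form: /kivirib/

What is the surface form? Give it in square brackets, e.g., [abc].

(1) Velar Palatalization: [kivirib] → [tivirib]
(2) Spirantization: no change — [tivirib]
(3) Medial Vowel Deletion: [tivirib] → [tvrb]
(4) Final Obstruent Devoicing: [tvrb] → [tvrp]
(5) Regressive Voicing Assimilation: [tvrp] → [dvrp]

[dvrp]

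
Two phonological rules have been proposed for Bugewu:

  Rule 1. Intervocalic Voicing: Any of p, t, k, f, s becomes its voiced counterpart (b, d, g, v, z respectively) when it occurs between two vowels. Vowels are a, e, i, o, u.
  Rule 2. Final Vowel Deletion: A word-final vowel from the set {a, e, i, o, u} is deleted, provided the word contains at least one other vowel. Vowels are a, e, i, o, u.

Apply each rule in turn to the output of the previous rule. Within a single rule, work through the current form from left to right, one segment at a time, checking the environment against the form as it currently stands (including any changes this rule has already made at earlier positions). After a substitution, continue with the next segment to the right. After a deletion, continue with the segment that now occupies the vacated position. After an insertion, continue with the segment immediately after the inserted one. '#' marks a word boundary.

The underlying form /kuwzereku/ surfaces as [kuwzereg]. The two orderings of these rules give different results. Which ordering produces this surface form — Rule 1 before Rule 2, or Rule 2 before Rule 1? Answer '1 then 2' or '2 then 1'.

Order 1 then 2:
  1 Intervocalic Voicing: [kuwzereku] → [kuwzeregu]
  2 Final Vowel Deletion: [kuwzeregu] → [kuwzereg]
  result: [kuwzereg]
Order 2 then 1:
  2 Final Vowel Deletion: [kuwzereku] → [kuwzerek]
  1 Intervocalic Voicing: no change — [kuwzerek]
  result: [kuwzerek]

1 then 2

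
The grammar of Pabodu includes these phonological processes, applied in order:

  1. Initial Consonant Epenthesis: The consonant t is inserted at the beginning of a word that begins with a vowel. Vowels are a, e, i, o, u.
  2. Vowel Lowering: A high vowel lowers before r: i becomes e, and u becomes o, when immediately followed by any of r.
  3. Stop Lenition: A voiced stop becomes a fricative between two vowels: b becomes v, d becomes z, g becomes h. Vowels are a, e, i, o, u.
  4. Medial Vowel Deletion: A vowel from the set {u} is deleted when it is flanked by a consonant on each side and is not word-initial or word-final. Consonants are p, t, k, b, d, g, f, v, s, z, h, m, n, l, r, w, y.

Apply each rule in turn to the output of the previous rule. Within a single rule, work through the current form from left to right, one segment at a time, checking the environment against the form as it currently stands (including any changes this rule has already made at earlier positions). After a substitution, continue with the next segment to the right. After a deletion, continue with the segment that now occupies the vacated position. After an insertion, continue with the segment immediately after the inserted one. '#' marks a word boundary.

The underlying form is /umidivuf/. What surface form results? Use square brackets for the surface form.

[tmizivf]

1 Initial Consonant Epenthesis: [umidivuf] → [tumidivuf]
2 Vowel Lowering: no change — [tumidivuf]
3 Stop Lenition: [tumidivuf] → [tumizivuf]
4 Medial Vowel Deletion: [tumizivuf] → [tmizivf]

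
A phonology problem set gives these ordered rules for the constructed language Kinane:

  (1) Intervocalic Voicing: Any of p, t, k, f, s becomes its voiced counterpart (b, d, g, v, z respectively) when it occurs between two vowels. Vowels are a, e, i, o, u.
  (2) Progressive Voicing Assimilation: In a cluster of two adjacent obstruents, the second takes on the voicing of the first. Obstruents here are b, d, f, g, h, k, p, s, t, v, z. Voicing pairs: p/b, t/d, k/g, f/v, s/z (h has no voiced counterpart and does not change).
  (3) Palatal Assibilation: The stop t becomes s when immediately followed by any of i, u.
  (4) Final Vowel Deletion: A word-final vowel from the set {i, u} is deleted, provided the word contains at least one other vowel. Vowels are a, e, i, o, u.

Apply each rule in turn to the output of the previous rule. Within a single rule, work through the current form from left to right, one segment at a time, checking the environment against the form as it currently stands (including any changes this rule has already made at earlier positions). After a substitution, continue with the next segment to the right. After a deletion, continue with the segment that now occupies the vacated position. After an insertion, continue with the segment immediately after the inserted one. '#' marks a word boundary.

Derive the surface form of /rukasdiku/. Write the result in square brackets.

(1) Intervocalic Voicing: [rukasdiku] → [rugasdigu]
(2) Progressive Voicing Assimilation: [rugasdigu] → [rugastigu]
(3) Palatal Assibilation: [rugastigu] → [rugassigu]
(4) Final Vowel Deletion: [rugassigu] → [rugassig]

[rugassig]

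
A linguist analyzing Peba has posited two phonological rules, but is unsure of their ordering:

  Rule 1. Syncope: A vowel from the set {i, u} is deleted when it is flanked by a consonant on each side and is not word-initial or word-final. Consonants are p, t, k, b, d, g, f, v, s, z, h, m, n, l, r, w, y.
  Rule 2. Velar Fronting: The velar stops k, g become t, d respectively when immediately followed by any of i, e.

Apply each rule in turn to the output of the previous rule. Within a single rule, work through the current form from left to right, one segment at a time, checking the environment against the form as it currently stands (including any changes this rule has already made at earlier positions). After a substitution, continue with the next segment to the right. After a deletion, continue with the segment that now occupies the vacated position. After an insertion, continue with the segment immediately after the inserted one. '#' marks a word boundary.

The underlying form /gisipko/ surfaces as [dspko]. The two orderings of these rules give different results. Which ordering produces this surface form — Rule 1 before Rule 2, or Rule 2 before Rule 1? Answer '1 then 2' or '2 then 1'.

2 then 1

Order 1 then 2:
  1 Syncope: [gisipko] → [gspko]
  2 Velar Fronting: no change — [gspko]
  result: [gspko]
Order 2 then 1:
  2 Velar Fronting: [gisipko] → [disipko]
  1 Syncope: [disipko] → [dspko]
  result: [dspko]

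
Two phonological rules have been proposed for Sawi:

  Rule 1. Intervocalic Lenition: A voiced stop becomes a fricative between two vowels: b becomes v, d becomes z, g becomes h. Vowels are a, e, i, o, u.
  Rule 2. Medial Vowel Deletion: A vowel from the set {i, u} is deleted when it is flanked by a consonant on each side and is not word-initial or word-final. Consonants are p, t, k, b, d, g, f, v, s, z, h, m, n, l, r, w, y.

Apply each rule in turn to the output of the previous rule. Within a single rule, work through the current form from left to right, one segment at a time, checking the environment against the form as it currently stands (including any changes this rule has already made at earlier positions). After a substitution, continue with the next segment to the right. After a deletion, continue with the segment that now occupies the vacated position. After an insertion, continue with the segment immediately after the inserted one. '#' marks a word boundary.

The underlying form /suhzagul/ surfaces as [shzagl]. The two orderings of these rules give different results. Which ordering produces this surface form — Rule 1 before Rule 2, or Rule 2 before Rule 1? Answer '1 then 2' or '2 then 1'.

Order 1 then 2:
  1 Intervocalic Lenition: [suhzagul] → [suhzahul]
  2 Medial Vowel Deletion: [suhzahul] → [shzahl]
  result: [shzahl]
Order 2 then 1:
  2 Medial Vowel Deletion: [suhzagul] → [shzagl]
  1 Intervocalic Lenition: no change — [shzagl]
  result: [shzagl]

2 then 1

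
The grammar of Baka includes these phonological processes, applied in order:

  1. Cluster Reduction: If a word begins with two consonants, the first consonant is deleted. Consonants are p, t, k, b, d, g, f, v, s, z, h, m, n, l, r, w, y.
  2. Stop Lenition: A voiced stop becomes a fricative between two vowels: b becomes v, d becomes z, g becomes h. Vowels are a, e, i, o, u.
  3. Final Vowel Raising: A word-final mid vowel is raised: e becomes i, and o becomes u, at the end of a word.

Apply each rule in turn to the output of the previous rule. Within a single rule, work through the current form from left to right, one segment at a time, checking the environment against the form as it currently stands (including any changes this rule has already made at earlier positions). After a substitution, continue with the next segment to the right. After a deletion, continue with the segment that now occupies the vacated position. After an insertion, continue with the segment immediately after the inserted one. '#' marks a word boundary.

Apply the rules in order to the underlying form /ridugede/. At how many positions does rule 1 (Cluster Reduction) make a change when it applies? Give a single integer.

1 Cluster Reduction: no change — [ridugede]
2 Stop Lenition: [ridugede] → [rizuheze]
3 Final Vowel Raising: [rizuheze] → [rizuhezi]
Rule 1 changed 0 position(s).

0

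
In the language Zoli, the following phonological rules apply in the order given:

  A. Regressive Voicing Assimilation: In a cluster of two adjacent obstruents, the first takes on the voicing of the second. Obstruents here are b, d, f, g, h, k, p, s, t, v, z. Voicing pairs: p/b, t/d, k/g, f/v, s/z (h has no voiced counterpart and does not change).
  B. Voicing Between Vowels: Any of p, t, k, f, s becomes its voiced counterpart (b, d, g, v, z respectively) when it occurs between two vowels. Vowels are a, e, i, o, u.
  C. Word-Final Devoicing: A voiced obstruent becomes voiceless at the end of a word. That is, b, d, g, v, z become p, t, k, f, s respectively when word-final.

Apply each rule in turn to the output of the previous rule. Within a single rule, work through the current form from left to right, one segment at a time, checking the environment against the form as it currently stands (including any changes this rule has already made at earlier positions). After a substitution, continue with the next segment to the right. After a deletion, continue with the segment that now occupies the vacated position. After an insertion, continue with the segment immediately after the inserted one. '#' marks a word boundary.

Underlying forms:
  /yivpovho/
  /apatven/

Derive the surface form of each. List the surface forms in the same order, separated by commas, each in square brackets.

/yivpovho/:
  A Regressive Voicing Assimilation: [yivpovho] → [yifpofho]
  B Voicing Between Vowels: no change — [yifpofho]
  C Word-Final Devoicing: no change — [yifpofho]
/apatven/:
  A Regressive Voicing Assimilation: [apatven] → [apadven]
  B Voicing Between Vowels: [apadven] → [abadven]
  C Word-Final Devoicing: no change — [abadven]

[yifpofho], [abadven]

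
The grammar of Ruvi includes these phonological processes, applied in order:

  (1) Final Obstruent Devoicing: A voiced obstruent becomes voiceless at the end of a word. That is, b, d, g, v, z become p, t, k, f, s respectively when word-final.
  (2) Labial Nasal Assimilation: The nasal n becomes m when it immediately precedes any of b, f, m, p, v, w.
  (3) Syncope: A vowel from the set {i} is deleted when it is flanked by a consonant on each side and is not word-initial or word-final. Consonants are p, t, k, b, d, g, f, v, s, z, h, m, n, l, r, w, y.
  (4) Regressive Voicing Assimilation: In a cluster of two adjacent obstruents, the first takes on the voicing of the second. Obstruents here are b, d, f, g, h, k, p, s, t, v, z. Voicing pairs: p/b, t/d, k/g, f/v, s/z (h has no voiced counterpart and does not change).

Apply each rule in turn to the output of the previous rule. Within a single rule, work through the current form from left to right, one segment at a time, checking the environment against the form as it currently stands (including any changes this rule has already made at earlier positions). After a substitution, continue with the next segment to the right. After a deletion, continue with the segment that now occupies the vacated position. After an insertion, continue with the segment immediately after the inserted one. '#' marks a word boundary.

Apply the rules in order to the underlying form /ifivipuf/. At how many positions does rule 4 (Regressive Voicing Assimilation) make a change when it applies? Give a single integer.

2

(1) Final Obstruent Devoicing: no change — [ifivipuf]
(2) Labial Nasal Assimilation: no change — [ifivipuf]
(3) Syncope: [ifivipuf] → [ifvpuf]
(4) Regressive Voicing Assimilation: [ifvpuf] → [ivfpuf]
Rule 4 changed 2 position(s).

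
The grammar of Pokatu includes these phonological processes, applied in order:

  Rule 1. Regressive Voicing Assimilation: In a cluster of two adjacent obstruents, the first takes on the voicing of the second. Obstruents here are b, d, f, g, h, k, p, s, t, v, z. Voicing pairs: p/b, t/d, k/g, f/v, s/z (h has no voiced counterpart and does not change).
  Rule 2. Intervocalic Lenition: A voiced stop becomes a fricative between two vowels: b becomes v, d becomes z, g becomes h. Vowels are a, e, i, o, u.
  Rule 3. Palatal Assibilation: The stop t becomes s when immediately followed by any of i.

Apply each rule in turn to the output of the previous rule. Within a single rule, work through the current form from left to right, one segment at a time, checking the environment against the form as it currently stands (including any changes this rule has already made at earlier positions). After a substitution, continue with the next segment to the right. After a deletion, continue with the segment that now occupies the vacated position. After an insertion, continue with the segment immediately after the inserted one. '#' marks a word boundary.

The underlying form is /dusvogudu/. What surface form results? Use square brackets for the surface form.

Rule 1 Regressive Voicing Assimilation: [dusvogudu] → [duzvogudu]
Rule 2 Intervocalic Lenition: [duzvogudu] → [duzvohuzu]
Rule 3 Palatal Assibilation: no change — [duzvohuzu]

[duzvohuzu]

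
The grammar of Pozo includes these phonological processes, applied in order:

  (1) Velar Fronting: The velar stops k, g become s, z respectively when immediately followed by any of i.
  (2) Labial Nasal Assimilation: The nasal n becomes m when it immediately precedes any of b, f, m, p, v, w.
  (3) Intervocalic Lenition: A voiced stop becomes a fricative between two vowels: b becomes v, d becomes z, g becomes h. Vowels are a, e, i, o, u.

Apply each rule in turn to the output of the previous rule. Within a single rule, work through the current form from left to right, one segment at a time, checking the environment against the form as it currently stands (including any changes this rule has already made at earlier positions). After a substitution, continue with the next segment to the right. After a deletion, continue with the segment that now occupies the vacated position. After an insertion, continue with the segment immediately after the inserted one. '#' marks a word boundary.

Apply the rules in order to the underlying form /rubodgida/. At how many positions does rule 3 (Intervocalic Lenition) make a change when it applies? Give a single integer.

2

(1) Velar Fronting: [rubodgida] → [rubodzida]
(2) Labial Nasal Assimilation: no change — [rubodzida]
(3) Intervocalic Lenition: [rubodzida] → [ruvodziza]
Rule 3 changed 2 position(s).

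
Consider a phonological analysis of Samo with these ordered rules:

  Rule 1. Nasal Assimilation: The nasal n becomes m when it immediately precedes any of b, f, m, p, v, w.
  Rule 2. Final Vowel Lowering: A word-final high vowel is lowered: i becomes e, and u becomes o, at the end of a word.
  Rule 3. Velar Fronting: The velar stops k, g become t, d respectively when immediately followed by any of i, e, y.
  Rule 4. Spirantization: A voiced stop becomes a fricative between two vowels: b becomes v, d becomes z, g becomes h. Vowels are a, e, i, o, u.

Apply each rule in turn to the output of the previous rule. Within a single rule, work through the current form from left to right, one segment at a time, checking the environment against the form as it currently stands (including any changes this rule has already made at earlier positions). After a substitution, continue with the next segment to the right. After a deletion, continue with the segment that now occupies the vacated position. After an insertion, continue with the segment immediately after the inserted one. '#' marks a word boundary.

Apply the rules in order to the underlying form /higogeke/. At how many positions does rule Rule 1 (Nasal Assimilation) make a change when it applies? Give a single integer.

0

Rule 1 Nasal Assimilation: no change — [higogeke]
Rule 2 Final Vowel Lowering: no change — [higogeke]
Rule 3 Velar Fronting: [higogeke] → [higodete]
Rule 4 Spirantization: [higodete] → [hihozete]
Rule Rule 1 changed 0 position(s).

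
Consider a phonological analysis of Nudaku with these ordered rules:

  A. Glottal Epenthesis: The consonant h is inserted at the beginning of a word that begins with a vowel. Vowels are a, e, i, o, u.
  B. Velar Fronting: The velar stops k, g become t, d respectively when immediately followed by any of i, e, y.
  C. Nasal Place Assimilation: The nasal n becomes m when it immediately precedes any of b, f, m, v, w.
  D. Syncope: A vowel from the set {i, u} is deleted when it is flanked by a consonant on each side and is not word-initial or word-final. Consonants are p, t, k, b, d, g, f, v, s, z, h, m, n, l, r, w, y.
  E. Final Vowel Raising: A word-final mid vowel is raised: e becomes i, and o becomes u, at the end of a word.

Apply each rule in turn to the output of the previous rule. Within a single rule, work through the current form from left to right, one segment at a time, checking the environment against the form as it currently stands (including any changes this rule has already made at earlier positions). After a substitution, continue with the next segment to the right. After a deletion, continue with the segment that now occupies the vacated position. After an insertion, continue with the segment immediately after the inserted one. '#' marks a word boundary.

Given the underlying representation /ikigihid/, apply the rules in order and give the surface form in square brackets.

[htdhd]

A Glottal Epenthesis: [ikigihid] → [hikigihid]
B Velar Fronting: [hikigihid] → [hitidihid]
C Nasal Place Assimilation: no change — [hitidihid]
D Syncope: [hitidihid] → [htdhd]
E Final Vowel Raising: no change — [htdhd]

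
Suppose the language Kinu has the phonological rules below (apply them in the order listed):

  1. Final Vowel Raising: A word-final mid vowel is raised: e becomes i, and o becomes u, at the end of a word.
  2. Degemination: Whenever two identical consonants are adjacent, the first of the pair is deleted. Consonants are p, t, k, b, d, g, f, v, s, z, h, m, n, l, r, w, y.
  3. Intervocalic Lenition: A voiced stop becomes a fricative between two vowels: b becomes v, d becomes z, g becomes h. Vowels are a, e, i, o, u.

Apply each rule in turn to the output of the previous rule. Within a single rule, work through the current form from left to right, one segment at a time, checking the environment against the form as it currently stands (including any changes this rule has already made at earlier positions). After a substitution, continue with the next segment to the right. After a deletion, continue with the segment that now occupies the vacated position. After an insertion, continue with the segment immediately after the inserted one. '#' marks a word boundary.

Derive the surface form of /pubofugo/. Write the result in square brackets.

1 Final Vowel Raising: [pubofugo] → [pubofugu]
2 Degemination: no change — [pubofugu]
3 Intervocalic Lenition: [pubofugu] → [puvofuhu]

[puvofuhu]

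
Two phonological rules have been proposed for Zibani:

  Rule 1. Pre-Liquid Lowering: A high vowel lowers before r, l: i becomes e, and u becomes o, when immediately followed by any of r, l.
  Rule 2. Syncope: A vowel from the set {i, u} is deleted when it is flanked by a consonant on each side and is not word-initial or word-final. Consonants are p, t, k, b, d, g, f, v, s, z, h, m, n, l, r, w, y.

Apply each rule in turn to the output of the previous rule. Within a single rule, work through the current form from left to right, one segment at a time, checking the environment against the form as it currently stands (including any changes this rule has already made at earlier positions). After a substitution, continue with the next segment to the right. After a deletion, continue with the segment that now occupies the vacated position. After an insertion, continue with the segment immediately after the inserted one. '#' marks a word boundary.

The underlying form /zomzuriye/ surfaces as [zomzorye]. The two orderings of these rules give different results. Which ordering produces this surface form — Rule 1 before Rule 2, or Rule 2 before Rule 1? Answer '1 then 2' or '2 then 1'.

Order 1 then 2:
  1 Pre-Liquid Lowering: [zomzuriye] → [zomzoriye]
  2 Syncope: [zomzoriye] → [zomzorye]
  result: [zomzorye]
Order 2 then 1:
  2 Syncope: [zomzuriye] → [zomzrye]
  1 Pre-Liquid Lowering: no change — [zomzrye]
  result: [zomzrye]

1 then 2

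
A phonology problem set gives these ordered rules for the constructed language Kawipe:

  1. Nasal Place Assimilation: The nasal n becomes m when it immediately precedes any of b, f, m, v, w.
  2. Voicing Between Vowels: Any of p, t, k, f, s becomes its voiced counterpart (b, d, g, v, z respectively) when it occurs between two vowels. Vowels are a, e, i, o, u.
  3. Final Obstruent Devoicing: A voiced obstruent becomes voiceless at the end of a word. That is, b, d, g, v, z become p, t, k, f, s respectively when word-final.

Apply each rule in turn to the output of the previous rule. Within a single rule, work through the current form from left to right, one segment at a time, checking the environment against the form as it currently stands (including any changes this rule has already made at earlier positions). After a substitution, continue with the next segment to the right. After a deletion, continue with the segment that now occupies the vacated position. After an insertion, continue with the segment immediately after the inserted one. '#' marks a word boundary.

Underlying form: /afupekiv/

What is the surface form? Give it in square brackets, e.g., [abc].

1 Nasal Place Assimilation: no change — [afupekiv]
2 Voicing Between Vowels: [afupekiv] → [avubegiv]
3 Final Obstruent Devoicing: [avubegiv] → [avubegif]

[avubegif]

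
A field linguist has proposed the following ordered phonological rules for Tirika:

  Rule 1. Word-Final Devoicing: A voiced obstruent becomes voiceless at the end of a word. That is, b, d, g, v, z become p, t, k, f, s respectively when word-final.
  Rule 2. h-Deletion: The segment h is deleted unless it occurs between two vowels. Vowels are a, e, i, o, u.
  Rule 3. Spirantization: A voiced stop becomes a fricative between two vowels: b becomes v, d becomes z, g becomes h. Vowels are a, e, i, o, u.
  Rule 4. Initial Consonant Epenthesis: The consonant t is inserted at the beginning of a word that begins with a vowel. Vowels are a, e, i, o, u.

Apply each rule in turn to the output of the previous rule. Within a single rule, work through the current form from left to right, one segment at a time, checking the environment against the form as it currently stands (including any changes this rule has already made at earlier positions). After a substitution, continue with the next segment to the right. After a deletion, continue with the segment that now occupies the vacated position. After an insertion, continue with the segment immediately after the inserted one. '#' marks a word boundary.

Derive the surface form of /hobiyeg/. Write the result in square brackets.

Rule 1 Word-Final Devoicing: [hobiyeg] → [hobiyek]
Rule 2 h-Deletion: [hobiyek] → [obiyek]
Rule 3 Spirantization: [obiyek] → [oviyek]
Rule 4 Initial Consonant Epenthesis: [oviyek] → [toviyek]

[toviyek]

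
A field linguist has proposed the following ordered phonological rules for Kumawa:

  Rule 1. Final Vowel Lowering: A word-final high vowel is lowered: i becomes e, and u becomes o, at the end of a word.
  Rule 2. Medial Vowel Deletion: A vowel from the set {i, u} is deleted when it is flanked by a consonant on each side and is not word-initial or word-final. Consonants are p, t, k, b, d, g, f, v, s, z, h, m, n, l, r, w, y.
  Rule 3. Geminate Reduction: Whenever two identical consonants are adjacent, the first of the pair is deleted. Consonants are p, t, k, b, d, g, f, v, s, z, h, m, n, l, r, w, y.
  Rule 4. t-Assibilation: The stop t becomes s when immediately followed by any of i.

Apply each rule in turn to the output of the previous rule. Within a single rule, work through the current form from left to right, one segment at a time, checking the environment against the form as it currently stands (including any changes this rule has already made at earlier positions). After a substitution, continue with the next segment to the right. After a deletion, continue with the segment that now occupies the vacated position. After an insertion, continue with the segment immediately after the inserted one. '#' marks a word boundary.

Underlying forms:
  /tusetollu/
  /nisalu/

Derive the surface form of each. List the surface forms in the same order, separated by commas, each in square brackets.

/tusetollu/:
  Rule 1 Final Vowel Lowering: [tusetollu] → [tusetollo]
  Rule 2 Medial Vowel Deletion: [tusetollo] → [tsetollo]
  Rule 3 Geminate Reduction: [tsetollo] → [tsetolo]
  Rule 4 t-Assibilation: no change — [tsetolo]
/nisalu/:
  Rule 1 Final Vowel Lowering: [nisalu] → [nisalo]
  Rule 2 Medial Vowel Deletion: [nisalo] → [nsalo]
  Rule 3 Geminate Reduction: no change — [nsalo]
  Rule 4 t-Assibilation: no change — [nsalo]

[tsetolo], [nsalo]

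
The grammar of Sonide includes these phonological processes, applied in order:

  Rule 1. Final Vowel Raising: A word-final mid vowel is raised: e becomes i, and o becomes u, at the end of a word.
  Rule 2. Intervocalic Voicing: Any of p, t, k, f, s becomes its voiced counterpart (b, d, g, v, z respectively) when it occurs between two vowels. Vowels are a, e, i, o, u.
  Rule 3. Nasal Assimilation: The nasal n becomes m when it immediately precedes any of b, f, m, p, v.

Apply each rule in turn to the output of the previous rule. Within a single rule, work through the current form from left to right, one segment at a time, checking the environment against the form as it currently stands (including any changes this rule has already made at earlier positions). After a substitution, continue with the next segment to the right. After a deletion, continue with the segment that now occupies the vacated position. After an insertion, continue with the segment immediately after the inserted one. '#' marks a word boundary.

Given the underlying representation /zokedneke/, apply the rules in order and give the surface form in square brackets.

[zogednegi]

Rule 1 Final Vowel Raising: [zokedneke] → [zokedneki]
Rule 2 Intervocalic Voicing: [zokedneki] → [zogednegi]
Rule 3 Nasal Assimilation: no change — [zogednegi]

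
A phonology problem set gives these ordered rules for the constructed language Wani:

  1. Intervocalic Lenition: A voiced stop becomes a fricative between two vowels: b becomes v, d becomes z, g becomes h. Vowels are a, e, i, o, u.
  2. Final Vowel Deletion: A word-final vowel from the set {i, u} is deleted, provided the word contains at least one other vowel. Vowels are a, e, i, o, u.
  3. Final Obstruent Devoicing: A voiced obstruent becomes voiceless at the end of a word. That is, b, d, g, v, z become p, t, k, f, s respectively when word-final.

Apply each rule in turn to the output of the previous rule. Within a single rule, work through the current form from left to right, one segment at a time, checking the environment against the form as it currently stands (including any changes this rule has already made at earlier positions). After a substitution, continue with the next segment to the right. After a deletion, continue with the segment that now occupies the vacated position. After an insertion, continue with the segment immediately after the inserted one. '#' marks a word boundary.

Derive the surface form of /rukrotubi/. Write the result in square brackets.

[rukrotuf]

1 Intervocalic Lenition: [rukrotubi] → [rukrotuvi]
2 Final Vowel Deletion: [rukrotuvi] → [rukrotuv]
3 Final Obstruent Devoicing: [rukrotuv] → [rukrotuf]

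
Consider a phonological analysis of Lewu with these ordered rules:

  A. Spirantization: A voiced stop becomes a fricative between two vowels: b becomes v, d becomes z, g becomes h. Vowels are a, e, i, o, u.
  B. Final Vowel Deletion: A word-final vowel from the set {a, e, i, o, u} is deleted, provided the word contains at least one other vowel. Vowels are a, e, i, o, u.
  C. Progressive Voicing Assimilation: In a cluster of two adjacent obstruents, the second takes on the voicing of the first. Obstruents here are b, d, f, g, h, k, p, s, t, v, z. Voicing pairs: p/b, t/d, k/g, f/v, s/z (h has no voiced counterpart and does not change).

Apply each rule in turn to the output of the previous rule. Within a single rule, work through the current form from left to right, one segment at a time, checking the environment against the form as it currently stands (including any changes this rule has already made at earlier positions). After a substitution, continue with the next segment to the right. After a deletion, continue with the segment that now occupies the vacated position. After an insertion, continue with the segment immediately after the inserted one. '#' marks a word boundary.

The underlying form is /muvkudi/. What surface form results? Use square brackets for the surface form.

[muvguz]

A Spirantization: [muvkudi] → [muvkuzi]
B Final Vowel Deletion: [muvkuzi] → [muvkuz]
C Progressive Voicing Assimilation: [muvkuz] → [muvguz]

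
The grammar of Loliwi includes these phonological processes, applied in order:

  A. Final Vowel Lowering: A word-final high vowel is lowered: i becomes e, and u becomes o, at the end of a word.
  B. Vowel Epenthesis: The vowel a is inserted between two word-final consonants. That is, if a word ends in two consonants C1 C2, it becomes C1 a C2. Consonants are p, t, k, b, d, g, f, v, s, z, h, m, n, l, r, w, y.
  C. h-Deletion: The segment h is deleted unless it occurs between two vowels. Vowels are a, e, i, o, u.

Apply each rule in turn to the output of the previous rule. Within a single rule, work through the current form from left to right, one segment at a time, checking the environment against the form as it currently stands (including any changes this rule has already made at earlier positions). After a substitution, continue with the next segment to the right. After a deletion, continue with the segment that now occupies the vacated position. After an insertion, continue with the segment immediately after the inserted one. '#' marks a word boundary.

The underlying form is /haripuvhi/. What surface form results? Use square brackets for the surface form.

[aripuve]

A Final Vowel Lowering: [haripuvhi] → [haripuvhe]
B Vowel Epenthesis: no change — [haripuvhe]
C h-Deletion: [haripuvhe] → [aripuve]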